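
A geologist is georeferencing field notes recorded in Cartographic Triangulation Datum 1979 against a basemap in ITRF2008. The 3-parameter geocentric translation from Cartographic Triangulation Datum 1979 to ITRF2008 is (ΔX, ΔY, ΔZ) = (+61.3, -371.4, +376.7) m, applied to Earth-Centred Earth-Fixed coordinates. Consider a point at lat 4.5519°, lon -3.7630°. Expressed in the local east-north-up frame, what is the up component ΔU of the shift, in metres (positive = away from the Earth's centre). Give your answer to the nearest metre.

The local up (radial) axis is (cos φ cos λ, cos φ sin λ, sin φ), giving ΔU = 60.975 + 24.298 + 29.896 = 115.17 m.

ΔU = 115 m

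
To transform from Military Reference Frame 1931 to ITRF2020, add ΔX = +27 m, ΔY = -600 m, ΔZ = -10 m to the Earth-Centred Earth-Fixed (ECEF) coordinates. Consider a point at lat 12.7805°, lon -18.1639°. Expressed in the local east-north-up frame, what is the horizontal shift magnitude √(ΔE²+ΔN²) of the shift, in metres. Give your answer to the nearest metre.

565 m

At φ = 12.7805°, λ = -18.1639°: sin φ = 0.221217, cos φ = 0.975225, sin λ = -0.311736, cos λ = 0.950169.
ΔE = −sin λ·ΔX + cos λ·ΔY = −(-0.311736)·(27) + (0.950169)·(-600) = -561.68 m.
ΔN = −sin φ cos λ·ΔX − sin φ sin λ·ΔY + cos φ·ΔZ = −(0.221217)(0.950169)(27) − (0.221217)(-0.311736)(-600) + (0.975225)(-10) = -56.80 m.
Horizontal magnitude = √(ΔE² + ΔN²) = √((-561.68)² + (-56.80)²) = 564.55 m.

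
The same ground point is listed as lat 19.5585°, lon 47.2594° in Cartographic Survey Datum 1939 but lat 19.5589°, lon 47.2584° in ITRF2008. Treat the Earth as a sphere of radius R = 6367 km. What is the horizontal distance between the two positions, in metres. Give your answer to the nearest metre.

Δφ = 19.5589° − 19.5585° = +0.0004°; Δλ = 47.2584° − 47.2594° = -0.0010°.
1° along a meridian = πR/180 = 111125 m.
ΔN = Δφ × 111125 = 44.5 m; ΔE = Δλ × 111125 × cos(19.5585°) = -0.0010 × 111125 × 0.942300 = -104.7 m.
Distance = √(ΔE² + ΔN²) = √((-104.7)² + 44.5²) = 113.8 m.

114 m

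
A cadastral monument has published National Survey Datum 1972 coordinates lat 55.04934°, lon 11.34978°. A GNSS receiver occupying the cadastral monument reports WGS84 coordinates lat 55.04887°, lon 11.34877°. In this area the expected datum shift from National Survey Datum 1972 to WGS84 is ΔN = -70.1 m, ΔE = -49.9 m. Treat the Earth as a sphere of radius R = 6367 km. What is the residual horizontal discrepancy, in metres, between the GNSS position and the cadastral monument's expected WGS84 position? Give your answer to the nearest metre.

23 m

Observed coordinate differences: Δφ = -0.00047°, Δλ = -0.00101°.
Converting to metres (1° lat = 111125 m, cos φ = 0.572871): observed ΔN = -52.2 m, observed ΔE = -64.3 m.
Subtracting the expected shift leaves a residual of -52.2 − (-70.1) = 17.9 m north and -64.3 − (-49.9) = -14.4 m east.
Residual distance = √(17.9² + (-14.4)²) = 22.9 m.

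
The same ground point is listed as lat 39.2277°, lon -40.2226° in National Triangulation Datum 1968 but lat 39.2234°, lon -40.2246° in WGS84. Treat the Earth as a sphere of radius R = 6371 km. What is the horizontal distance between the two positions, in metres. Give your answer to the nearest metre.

508 m

Δφ = 39.2234° − 39.2277° = -0.0043°; Δλ = -40.2246° − -40.2226° = -0.0020°.
1° along a meridian = πR/180 = 111195 m.
ΔN = Δφ × 111195 = -478.1 m; ΔE = Δλ × 111195 × cos(39.2277°) = -0.0020 × 111195 × 0.774639 = -172.3 m.
Distance = √(ΔE² + ΔN²) = √((-172.3)² + (-478.1)²) = 508.2 m.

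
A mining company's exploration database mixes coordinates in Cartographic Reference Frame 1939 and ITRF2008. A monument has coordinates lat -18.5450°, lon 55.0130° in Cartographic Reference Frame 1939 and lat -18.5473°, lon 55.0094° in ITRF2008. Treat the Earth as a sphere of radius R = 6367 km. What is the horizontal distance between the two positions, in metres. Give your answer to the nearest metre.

457 m

Δφ = -18.5473° − -18.5450° = -0.0023°; Δλ = 55.0094° − 55.0130° = -0.0036°.
1° along a meridian = πR/180 = 111125 m.
ΔN = Δφ × 111125 = -255.6 m; ΔE = Δλ × 111125 × cos(-18.5450°) = -0.0036 × 111125 × 0.948074 = -379.3 m.
Distance = √(ΔE² + ΔN²) = √((-379.3)² + (-255.6)²) = 457.4 m.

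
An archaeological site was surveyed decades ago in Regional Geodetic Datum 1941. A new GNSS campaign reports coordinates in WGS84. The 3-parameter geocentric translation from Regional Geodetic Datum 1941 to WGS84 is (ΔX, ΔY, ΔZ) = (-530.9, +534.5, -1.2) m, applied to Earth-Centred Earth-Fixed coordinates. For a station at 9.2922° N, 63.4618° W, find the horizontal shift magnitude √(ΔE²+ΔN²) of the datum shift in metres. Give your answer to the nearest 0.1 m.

The local east axis at (φ, λ) is (−sin λ, cos λ, 0), so ΔE = −sin(-63.4618°)·(-530.9) + cos(-63.4618°)·534.5 = -236.15 m.
The local north axis is (−sin φ cos λ, −sin φ sin λ, cos φ), giving ΔN = 38.301 + 77.212 − 1.184 = 114.33 m.
Horizontal magnitude = √(ΔE² + ΔN²) = √((-236.15)² + 114.33²) = 262.37 m.

262.4 m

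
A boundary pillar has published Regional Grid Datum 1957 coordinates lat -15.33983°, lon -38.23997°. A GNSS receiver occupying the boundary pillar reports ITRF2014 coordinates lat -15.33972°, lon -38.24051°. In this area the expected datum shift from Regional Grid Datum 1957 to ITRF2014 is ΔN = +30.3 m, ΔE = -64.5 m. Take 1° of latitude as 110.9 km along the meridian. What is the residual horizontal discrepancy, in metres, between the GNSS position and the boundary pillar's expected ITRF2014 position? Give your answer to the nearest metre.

Observed coordinate differences: Δφ = +0.00011°, Δλ = -0.00054°.
Converting to metres (1° lat = 110900 m, cos φ = 0.964374): observed ΔN = 12.2 m, observed ΔE = -57.8 m.
Subtracting the expected shift leaves a residual of 12.2 − (30.3) = -18.1 m north and -57.8 − (-64.5) = 6.7 m east.
Residual distance = √((-18.1)² + 6.7²) = 19.3 m.

19 m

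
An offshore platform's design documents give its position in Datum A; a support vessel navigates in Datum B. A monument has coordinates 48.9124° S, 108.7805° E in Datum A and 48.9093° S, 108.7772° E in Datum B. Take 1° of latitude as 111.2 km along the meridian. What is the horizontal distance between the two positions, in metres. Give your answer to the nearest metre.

421 m

Δφ = -48.9093° − -48.9124° = +0.0031°; Δλ = 108.7772° − 108.7805° = -0.0033°.
ΔN = Δφ × 111200 = 344.7 m; ΔE = Δλ × 111200 × cos(-48.9124°) = -0.0033 × 111200 × 0.657212 = -241.2 m.
Distance = √(ΔE² + ΔN²) = √((-241.2)² + 344.7²) = 420.7 m.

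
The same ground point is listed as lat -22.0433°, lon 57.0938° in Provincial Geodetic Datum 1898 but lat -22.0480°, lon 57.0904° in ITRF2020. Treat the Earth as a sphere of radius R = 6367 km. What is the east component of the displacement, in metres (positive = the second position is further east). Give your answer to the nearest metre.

Δφ = -22.0480° − -22.0433° = -0.0047°; Δλ = 57.0904° − 57.0938° = -0.0034°.
1° along a meridian = πR/180 = 111125 m.
ΔN = Δφ × 111125 = -522.3 m; ΔE = Δλ × 111125 × cos(-22.0433°) = -0.0034 × 111125 × 0.926900 = -350.2 m.

ΔE = -350 m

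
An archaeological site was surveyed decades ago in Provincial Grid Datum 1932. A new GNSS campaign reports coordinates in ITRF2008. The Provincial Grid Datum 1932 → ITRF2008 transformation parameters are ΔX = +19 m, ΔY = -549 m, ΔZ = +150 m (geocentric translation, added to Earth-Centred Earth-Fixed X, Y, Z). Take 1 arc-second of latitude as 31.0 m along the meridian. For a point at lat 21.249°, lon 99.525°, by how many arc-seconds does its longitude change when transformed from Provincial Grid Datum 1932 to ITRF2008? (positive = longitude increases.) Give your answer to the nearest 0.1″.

Δλ = 2.5″

sin φ = 0.362422, cos φ = 0.932014, sin λ = 0.986213, cos λ = -0.165478.
East component: ΔE = −sin λ·ΔX + cos λ·ΔY = −(0.986213)(19) + (-0.165478)(-549) = 72.11 m.
1° of latitude spans 3600 × 31.00 = 111600 m; at latitude φ, 1° of longitude spans that × cos φ = 104012.8 m, so Δλ = 72.11 / 104012.8 × 3600 = 2.496″.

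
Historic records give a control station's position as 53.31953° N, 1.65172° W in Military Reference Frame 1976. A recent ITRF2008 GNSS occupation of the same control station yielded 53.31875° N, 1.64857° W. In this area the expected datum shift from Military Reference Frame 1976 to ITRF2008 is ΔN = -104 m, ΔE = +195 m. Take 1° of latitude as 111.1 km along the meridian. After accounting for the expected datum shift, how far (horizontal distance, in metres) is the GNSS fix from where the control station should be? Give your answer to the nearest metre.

Observed coordinate differences: Δφ = -0.00078°, Δλ = +0.00315°.
Converting to metres (1° lat = 111100 m, cos φ = 0.597352): observed ΔN = -86.7 m, observed ΔE = 209.1 m.
Subtracting the expected shift leaves a residual of -86.7 − (-104) = 17.3 m north and 209.1 − (195) = 14.1 m east.
Residual distance = √(17.3² + 14.1²) = 22.3 m.

22 m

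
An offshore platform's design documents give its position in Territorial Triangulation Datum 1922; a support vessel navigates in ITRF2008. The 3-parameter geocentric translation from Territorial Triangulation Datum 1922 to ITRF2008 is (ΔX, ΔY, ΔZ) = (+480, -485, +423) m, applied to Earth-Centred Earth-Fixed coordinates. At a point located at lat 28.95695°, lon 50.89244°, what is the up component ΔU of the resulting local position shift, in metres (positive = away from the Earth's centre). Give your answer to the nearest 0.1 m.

At φ = 28.95695°, λ = 50.89244°: sin φ = 0.484152, cos φ = 0.874984, sin λ = 0.775963, cos λ = 0.630778.
ΔU = cos φ cos λ·ΔX + cos φ sin λ·ΔY + sin φ·ΔZ = (0.874984)(0.630778)(480) + (0.874984)(0.775963)(-485) + (0.484152)(423) = 140.43 m.

ΔU = 140.4 m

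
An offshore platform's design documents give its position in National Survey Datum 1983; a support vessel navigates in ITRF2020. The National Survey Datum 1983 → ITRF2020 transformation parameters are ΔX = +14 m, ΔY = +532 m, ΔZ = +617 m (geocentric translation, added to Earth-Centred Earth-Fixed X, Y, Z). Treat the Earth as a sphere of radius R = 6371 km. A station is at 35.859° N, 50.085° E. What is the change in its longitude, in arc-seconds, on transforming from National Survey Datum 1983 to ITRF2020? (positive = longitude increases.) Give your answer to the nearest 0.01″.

Δλ = 13.21″

sin φ = 0.585793, cos φ = 0.810461, sin λ = 0.766997, cos λ = 0.641650.
East component: ΔE = −sin λ·ΔX + cos λ·ΔY = −(0.766997)(14) + (0.641650)(532) = 330.62 m.
1° of latitude spans πR/180 = 111195 m; at latitude φ, 1° of longitude spans that × cos φ = 90119.2 m, so Δλ = 330.62 / 90119.2 × 3600 = 13.207″.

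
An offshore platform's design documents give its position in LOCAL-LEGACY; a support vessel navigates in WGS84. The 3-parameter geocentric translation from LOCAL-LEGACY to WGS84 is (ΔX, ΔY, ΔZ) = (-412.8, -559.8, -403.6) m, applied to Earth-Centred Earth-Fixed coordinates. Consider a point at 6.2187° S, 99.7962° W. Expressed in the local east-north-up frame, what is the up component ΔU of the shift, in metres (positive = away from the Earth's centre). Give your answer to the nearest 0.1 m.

At φ = -6.2187°, λ = -99.7962°: sin φ = -0.108324, cos φ = 0.994116, sin λ = -0.985419, cos λ = -0.170144.
ΔU = cos φ cos λ·ΔX + cos φ sin λ·ΔY + sin φ·ΔZ = (0.994116)(-0.170144)(-412.8) + (0.994116)(-0.985419)(-559.8) + (-0.108324)(-403.6) = 661.93 m.

ΔU = 661.9 m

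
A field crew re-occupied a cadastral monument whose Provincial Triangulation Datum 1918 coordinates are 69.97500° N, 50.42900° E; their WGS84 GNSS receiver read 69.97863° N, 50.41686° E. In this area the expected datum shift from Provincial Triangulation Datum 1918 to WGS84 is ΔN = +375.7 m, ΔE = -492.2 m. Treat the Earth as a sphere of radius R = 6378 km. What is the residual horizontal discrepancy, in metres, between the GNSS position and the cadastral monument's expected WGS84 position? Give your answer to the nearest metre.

41 m

Observed coordinate differences: Δφ = +0.00363°, Δλ = -0.01214°.
Converting to metres (1° lat = 111317 m, cos φ = 0.342430): observed ΔN = 404.1 m, observed ΔE = -462.8 m.
Subtracting the expected shift leaves a residual of 404.1 − (375.7) = 28.4 m north and -462.8 − (-492.2) = 29.4 m east.
Residual distance = √(28.4² + 29.4²) = 40.9 m.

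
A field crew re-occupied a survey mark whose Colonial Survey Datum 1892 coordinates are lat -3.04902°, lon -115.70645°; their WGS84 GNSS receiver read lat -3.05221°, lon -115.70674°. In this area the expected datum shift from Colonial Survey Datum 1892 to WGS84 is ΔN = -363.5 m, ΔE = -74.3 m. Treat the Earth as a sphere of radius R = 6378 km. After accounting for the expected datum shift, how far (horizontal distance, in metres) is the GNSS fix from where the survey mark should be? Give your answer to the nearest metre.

43 m

Observed coordinate differences: Δφ = -0.00319°, Δλ = -0.00029°.
Converting to metres (1° lat = 111317 m, cos φ = 0.998584): observed ΔN = -355.1 m, observed ΔE = -32.2 m.
Subtracting the expected shift leaves a residual of -355.1 − (-363.5) = 8.4 m north and -32.2 − (-74.3) = 42.1 m east.
Residual distance = √(8.4² + 42.1²) = 42.9 m.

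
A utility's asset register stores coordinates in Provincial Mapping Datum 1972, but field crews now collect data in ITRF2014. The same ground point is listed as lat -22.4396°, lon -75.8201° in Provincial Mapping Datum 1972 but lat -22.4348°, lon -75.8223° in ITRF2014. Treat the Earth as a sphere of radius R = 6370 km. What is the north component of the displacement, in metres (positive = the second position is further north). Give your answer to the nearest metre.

Δφ = -22.4348° − -22.4396° = +0.0048°; Δλ = -75.8223° − -75.8201° = -0.0022°.
1° along a meridian = πR/180 = 111177 m.
ΔN = Δφ × 111177 = 533.7 m; ΔE = Δλ × 111177 × cos(-22.4396°) = -0.0022 × 111177 × 0.924282 = -226.1 m.

ΔN = 534 m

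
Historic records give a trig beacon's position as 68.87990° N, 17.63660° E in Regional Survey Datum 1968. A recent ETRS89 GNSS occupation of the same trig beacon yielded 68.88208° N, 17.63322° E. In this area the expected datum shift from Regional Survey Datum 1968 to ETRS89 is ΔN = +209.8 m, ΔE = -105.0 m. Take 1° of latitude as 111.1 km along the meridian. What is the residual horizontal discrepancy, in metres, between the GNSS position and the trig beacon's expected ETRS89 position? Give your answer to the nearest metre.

Observed coordinate differences: Δφ = +0.00218°, Δλ = -0.00338°.
Converting to metres (1° lat = 111100 m, cos φ = 0.360324): observed ΔN = 242.2 m, observed ΔE = -135.3 m.
Subtracting the expected shift leaves a residual of 242.2 − (209.8) = 32.4 m north and -135.3 − (-105.0) = -30.3 m east.
Residual distance = √(32.4² + (-30.3)²) = 44.4 m.

44 m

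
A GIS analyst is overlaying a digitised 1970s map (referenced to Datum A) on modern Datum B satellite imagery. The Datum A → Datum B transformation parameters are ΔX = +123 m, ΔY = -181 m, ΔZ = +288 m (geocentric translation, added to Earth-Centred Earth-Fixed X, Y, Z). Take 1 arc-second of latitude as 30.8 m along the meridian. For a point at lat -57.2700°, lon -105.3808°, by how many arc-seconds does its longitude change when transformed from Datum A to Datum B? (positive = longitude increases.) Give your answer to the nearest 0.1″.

Δλ = 10.0″

sin φ = -0.841228, cos φ = 0.540681, sin λ = -0.964184, cos λ = -0.265233.
East component: ΔE = −sin λ·ΔX + cos λ·ΔY = −(-0.964184)(123) + (-0.265233)(-181) = 166.60 m.
1° of latitude spans 3600 × 30.80 = 110880 m; at latitude φ, 1° of longitude spans that × cos φ = 59950.7 m, so Δλ = 166.60 / 59950.7 × 3600 = 10.004″.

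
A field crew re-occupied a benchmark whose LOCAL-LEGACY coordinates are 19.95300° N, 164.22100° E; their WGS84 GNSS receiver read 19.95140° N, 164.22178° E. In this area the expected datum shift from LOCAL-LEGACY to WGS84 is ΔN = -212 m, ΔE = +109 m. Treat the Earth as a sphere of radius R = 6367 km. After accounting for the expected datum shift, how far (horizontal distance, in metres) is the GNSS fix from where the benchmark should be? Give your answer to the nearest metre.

Observed coordinate differences: Δφ = -0.00160°, Δλ = +0.00078°.
Converting to metres (1° lat = 111125 m, cos φ = 0.939973): observed ΔN = -177.8 m, observed ΔE = 81.5 m.
Subtracting the expected shift leaves a residual of -177.8 − (-212) = 34.2 m north and 81.5 − (109) = -27.5 m east.
Residual distance = √(34.2² + (-27.5)²) = 43.9 m.

44 m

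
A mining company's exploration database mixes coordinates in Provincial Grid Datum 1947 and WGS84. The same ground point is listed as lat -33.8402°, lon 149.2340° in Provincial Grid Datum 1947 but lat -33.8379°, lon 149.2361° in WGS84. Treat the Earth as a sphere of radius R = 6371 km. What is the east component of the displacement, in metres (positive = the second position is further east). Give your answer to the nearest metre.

Δφ = -33.8379° − -33.8402° = +0.0023°; Δλ = 149.2361° − 149.2340° = +0.0021°.
1° along a meridian = πR/180 = 111195 m.
ΔN = Δφ × 111195 = 255.7 m; ΔE = Δλ × 111195 × cos(-33.8402°) = +0.0021 × 111195 × 0.830594 = 194.0 m.

ΔE = 194 m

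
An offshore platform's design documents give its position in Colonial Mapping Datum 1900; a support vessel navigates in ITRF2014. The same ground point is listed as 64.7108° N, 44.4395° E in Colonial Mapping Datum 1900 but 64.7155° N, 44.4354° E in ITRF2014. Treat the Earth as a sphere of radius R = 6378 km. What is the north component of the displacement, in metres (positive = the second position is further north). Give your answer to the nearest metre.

Δφ = 64.7155° − 64.7108° = +0.0047°; Δλ = 44.4354° − 44.4395° = -0.0041°.
1° along a meridian = πR/180 = 111317 m.
ΔN = Δφ × 111317 = 523.2 m; ΔE = Δλ × 111317 × cos(64.7108°) = -0.0041 × 111317 × 0.427187 = -195.0 m.

ΔN = 523 m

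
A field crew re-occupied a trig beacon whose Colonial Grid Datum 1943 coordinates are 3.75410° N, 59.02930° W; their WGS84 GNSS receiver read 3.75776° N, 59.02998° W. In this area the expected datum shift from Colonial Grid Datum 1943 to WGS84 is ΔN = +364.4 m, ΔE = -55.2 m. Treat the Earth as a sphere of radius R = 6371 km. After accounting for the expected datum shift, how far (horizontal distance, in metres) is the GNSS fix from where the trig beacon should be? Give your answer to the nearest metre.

Observed coordinate differences: Δφ = +0.00366°, Δλ = -0.00068°.
Converting to metres (1° lat = 111195 m, cos φ = 0.997854): observed ΔN = 407.0 m, observed ΔE = -75.5 m.
Subtracting the expected shift leaves a residual of 407.0 − (364.4) = 42.6 m north and -75.5 − (-55.2) = -20.3 m east.
Residual distance = √(42.6² + (-20.3)²) = 47.1 m.

47 m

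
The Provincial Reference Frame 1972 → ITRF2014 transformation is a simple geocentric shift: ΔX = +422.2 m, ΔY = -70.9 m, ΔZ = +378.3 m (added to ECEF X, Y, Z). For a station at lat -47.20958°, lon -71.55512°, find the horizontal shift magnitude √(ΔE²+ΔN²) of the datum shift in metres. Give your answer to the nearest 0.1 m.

The local east axis at (φ, λ) is (−sin λ, cos λ, 0), so ΔE = −sin(-71.55512°)·422.2 + cos(-71.55512°)·(-70.9) = 378.08 m.
The local north axis is (−sin φ cos λ, −sin φ sin λ, cos φ), giving ΔN = 98.027 + 49.357 + 256.986 = 404.37 m.
Horizontal magnitude = √(ΔE² + ΔN²) = √(378.08² + 404.37²) = 553.59 m.

553.6 m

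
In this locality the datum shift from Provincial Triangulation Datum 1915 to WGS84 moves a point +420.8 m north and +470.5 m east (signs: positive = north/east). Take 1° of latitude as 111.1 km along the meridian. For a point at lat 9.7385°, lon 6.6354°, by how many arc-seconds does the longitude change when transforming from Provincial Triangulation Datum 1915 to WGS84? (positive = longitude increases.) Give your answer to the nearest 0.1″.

Δλ = 15.5″

At latitude 9.7385°, cos φ = 0.985590.
1° of longitude at this latitude = 111.1 × cos φ = 109.50 km, so Δλ = 470.5 / 109499.1 = 0.0042968° = 15.469″.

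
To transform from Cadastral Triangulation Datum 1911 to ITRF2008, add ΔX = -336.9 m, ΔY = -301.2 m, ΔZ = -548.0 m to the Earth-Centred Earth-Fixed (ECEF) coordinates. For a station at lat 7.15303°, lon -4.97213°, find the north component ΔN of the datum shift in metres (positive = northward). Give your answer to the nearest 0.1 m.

At φ = 7.15303°, λ = -4.97213°: sin φ = 0.124520, cos φ = 0.992217, sin λ = -0.086671, cos λ = 0.996237.
ΔN = −sin φ cos λ·ΔX − sin φ sin λ·ΔY + cos φ·ΔZ = −(0.124520)(0.996237)(-336.9) − (0.124520)(-0.086671)(-301.2) + (0.992217)(-548.0) = -505.19 m.

ΔN = -505.2 m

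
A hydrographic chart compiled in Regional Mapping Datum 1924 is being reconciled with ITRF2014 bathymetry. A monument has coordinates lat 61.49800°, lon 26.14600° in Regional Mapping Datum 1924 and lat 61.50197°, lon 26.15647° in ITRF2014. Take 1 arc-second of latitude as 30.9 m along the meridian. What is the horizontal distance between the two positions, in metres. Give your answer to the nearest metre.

710 m

Δφ = 61.50197° − 61.49800° = +0.00397°; Δλ = 26.15647° − 26.14600° = +0.01047°.
1° of latitude = 3600 × 30.90 = 111240 m.
ΔN = Δφ × 111240 = 441.6 m; ΔE = Δλ × 111240 × cos(61.49800°) = +0.01047 × 111240 × 0.477189 = 555.8 m.
Distance = √(ΔE² + ΔN²) = √(555.8² + 441.6²) = 709.9 m.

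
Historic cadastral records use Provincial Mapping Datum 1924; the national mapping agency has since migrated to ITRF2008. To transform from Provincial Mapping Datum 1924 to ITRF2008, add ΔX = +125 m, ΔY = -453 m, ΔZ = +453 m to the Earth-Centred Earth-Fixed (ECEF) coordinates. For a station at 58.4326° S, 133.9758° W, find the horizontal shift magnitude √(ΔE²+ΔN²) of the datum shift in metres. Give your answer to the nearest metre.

598 m

The local east axis at (φ, λ) is (−sin λ, cos λ, 0), so ΔE = −sin(-133.9758°)·125 + cos(-133.9758°)·(-453) = 404.50 m.
The local north axis is (−sin φ cos λ, −sin φ sin λ, cos φ), giving ΔN = -73.951 + 277.755 + 237.146 = 440.95 m.
Horizontal magnitude = √(ΔE² + ΔN²) = √(404.50² + 440.95²) = 598.38 m.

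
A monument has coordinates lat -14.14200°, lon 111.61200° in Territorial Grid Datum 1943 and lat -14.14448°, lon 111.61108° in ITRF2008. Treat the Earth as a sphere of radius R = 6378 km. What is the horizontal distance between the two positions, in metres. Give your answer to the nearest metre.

Δφ = -14.14448° − -14.14200° = -0.00248°; Δλ = 111.61108° − 111.61200° = -0.00092°.
1° along a meridian = πR/180 = 111317 m.
ΔN = Δφ × 111317 = -276.1 m; ΔE = Δλ × 111317 × cos(-14.14200°) = -0.00092 × 111317 × 0.969693 = -99.3 m.
Distance = √(ΔE² + ΔN²) = √((-99.3)² + (-276.1)²) = 293.4 m.

293 m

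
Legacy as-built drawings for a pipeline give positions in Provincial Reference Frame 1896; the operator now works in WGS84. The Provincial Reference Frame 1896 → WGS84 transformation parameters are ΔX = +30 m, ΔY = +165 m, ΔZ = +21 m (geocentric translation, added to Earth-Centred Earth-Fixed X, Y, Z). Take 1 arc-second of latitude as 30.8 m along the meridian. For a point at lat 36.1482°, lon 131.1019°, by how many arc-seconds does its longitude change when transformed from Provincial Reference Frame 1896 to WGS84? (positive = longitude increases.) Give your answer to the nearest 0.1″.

Δλ = -5.3″

sin φ = 0.589876, cos φ = 0.807494, sin λ = 0.753542, cos λ = -0.657400.
East component: ΔE = −sin λ·ΔX + cos λ·ΔY = −(0.753542)(30) + (-0.657400)(165) = -131.08 m.
1° of latitude spans 3600 × 30.80 = 110880 m; at latitude φ, 1° of longitude spans that × cos φ = 89534.9 m, so Δλ = -131.08 / 89534.9 × 3600 = -5.270″.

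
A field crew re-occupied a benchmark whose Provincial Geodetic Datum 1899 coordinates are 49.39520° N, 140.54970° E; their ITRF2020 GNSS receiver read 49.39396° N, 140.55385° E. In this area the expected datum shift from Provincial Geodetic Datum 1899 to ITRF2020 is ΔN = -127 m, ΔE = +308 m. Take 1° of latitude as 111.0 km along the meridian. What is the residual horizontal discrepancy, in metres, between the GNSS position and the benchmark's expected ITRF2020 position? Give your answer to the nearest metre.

Observed coordinate differences: Δφ = -0.00124°, Δλ = +0.00415°.
Converting to metres (1° lat = 111000 m, cos φ = 0.650838): observed ΔN = -137.6 m, observed ΔE = 299.8 m.
Subtracting the expected shift leaves a residual of -137.6 − (-127) = -10.6 m north and 299.8 − (308) = -8.2 m east.
Residual distance = √((-10.6)² + (-8.2)²) = 13.4 m.

13 m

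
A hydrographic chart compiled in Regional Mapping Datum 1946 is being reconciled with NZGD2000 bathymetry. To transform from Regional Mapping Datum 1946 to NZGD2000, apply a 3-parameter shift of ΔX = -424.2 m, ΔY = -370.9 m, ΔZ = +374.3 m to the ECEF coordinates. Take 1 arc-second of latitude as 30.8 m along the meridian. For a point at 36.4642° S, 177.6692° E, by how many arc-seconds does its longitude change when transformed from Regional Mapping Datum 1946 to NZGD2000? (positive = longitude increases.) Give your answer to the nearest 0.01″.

Δλ = 15.66″

sin φ = -0.594320, cos φ = 0.804228, sin λ = 0.040669, cos λ = -0.999173.
East component: ΔE = −sin λ·ΔX + cos λ·ΔY = −(0.040669)(-424.2) + (-0.999173)(-370.9) = 387.84 m.
1° of latitude spans 3600 × 30.80 = 110880 m; at latitude φ, 1° of longitude spans that × cos φ = 89172.8 m, so Δλ = 387.84 / 89172.8 × 3600 = 15.658″.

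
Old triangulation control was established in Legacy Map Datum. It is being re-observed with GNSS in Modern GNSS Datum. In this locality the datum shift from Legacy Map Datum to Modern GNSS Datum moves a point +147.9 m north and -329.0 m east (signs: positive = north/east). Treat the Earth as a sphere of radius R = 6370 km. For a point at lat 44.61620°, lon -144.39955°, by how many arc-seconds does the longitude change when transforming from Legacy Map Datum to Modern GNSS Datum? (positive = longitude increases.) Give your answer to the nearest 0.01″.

At latitude 44.61620°, cos φ = 0.711827.
One radian of longitude at latitude φ spans R cos φ, so Δλ = ΔE / (R cos φ) = -329.0 / (6370000 × 0.711827) = -7.2557e-05 rad = -14.966″.

Δλ = -14.97″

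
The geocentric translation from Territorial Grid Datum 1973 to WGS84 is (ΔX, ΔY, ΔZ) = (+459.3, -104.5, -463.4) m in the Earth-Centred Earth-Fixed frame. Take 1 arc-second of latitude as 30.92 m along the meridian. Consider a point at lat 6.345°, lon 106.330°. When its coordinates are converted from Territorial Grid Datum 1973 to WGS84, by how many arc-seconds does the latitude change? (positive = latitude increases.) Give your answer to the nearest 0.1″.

sin φ = 0.110515, cos φ = 0.993874, sin λ = 0.959658, cos λ = -0.281169.
North component: ΔN = −sin φ cos λ·ΔX − sin φ sin λ·ΔY + cos φ·ΔZ = −(0.110515)(-0.281169)(459.3) − (0.110515)(0.959658)(-104.5) + (0.993874)(-463.4) = -435.21 m.
1° of latitude spans 3600 × 30.92 = 111312 m, so Δφ = -435.21 / 111312 × 3600 = -14.075″.

Δφ = -14.1″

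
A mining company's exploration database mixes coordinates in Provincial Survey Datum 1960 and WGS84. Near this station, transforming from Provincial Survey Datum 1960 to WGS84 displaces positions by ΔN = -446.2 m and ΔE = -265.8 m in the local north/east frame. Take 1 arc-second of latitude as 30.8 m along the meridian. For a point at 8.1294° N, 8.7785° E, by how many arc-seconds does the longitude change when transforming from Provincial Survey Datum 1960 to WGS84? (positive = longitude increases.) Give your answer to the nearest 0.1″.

Δλ = -8.7″

At latitude 8.1294°, cos φ = 0.989951.
1″ of longitude at this latitude = 30.80 × cos φ = 30.4905 m, so Δλ = -265.8 / 30.4905 = -8.717″.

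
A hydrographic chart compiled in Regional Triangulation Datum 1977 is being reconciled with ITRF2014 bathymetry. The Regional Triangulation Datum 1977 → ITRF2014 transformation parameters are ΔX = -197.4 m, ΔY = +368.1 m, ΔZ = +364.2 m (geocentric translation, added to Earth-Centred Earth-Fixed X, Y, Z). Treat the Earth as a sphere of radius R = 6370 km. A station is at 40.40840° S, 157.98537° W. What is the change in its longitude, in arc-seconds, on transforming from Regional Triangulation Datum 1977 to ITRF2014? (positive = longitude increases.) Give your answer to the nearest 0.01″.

Δλ = -17.66″

sin φ = -0.648232, cos φ = 0.761443, sin λ = -0.374843, cos λ = -0.927088.
East component: ΔE = −sin λ·ΔX + cos λ·ΔY = −(-0.374843)(-197.4) + (-0.927088)(368.1) = -415.26 m.
1° of latitude spans πR/180 = 111177 m; at latitude φ, 1° of longitude spans that × cos φ = 84655.3 m, so Δλ = -415.26 / 84655.3 × 3600 = -17.659″.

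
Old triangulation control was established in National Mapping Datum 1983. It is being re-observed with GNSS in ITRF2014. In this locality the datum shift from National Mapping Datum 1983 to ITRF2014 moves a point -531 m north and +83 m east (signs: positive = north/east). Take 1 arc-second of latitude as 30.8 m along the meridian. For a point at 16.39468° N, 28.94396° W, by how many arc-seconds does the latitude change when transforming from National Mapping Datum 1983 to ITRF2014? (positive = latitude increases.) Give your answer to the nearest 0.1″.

1″ of latitude = 30.80 m, so Δφ = -531.0 / 30.80 = -17.240″.

Δφ = -17.2″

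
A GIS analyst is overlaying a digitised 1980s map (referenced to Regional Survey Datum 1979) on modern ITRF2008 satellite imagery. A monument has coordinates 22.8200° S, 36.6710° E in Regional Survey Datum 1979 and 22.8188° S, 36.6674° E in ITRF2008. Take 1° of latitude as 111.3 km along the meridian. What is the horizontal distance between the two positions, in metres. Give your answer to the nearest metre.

Δφ = -22.8188° − -22.8200° = +0.0012°; Δλ = 36.6674° − 36.6710° = -0.0036°.
ΔN = Δφ × 111300 = 133.6 m; ΔE = Δλ × 111300 × cos(-22.8200°) = -0.0036 × 111300 × 0.921728 = -369.3 m.
Distance = √(ΔE² + ΔN²) = √((-369.3)² + 133.6²) = 392.7 m.

393 m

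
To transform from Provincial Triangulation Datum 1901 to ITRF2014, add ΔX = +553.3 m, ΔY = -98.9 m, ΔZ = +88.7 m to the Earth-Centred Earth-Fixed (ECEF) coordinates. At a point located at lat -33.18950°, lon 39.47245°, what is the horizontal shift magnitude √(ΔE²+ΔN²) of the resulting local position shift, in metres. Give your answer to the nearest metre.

The local east axis at (φ, λ) is (−sin λ, cos λ, 0), so ΔE = −sin(39.47245°)·553.3 + cos(39.47245°)·(-98.9) = -428.08 m.
The local north axis is (−sin φ cos λ, −sin φ sin λ, cos φ), giving ΔN = 233.804 − 34.416 + 74.230 = 273.62 m.
Horizontal magnitude = √(ΔE² + ΔN²) = √((-428.08)² + 273.62²) = 508.05 m.

508 m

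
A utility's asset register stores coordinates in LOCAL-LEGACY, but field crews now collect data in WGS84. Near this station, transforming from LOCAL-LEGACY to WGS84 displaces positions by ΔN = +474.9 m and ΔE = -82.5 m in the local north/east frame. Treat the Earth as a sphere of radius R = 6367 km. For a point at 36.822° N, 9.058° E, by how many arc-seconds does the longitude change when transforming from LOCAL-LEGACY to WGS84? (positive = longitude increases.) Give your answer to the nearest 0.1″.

At latitude 36.822°, cos φ = 0.800501.
One radian of longitude at latitude φ spans R cos φ, so Δλ = ΔE / (R cos φ) = -82.5 / (6367000 × 0.800501) = -1.6187e-05 rad = -3.339″.

Δλ = -3.3″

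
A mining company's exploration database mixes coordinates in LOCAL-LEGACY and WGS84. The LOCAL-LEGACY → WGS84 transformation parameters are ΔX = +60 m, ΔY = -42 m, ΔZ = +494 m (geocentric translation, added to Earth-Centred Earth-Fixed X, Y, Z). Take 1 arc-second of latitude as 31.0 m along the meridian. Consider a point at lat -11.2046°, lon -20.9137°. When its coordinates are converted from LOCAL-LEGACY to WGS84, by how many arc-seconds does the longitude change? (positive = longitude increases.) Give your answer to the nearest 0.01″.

Δλ = -0.59″

sin φ = -0.194313, cos φ = 0.980940, sin λ = -0.356961, cos λ = 0.934119.
East component: ΔE = −sin λ·ΔX + cos λ·ΔY = −(-0.356961)(60) + (0.934119)(-42) = -17.82 m.
1° of latitude spans 3600 × 31.00 = 111600 m; at latitude φ, 1° of longitude spans that × cos φ = 109472.9 m, so Δλ = -17.82 / 109472.9 × 3600 = -0.586″.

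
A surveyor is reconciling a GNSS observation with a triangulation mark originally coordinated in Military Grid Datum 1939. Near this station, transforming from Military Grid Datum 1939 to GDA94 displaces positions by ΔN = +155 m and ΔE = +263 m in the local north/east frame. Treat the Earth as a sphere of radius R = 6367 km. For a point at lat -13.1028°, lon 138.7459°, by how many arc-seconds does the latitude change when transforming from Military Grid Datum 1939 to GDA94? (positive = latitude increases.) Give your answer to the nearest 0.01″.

Δφ = 5.02″

On a sphere of radius R, 1 rad of latitude = R, so Δφ = ΔN / R = 155.0 / 6367000 = 2.4344e-05 rad = 5.021″.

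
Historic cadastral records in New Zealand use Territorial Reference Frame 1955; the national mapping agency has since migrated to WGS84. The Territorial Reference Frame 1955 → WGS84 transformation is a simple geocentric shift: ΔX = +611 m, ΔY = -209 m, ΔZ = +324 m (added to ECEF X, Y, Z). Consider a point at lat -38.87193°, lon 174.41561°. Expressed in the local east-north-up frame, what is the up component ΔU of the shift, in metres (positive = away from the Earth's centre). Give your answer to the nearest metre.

ΔU = -693 m

At φ = -38.87193°, λ = 174.41561°: sin φ = -0.627582, cos φ = 0.778551, sin λ = 0.097312, cos λ = -0.995254.
ΔU = cos φ cos λ·ΔX + cos φ sin λ·ΔY + sin φ·ΔZ = (0.778551)(-0.995254)(611) + (0.778551)(0.097312)(-209) + (-0.627582)(324) = -692.61 m.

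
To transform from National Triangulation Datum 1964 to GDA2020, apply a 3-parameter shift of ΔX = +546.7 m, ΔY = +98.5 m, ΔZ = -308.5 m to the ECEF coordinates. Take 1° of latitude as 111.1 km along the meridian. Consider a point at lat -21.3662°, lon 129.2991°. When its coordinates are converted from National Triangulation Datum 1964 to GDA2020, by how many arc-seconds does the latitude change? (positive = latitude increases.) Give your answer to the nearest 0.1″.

sin φ = -0.364327, cos φ = 0.931271, sin λ = 0.773850, cos λ = -0.633369.
North component: ΔN = −sin φ cos λ·ΔX − sin φ sin λ·ΔY + cos φ·ΔZ = −(-0.364327)(-0.633369)(546.7) − (-0.364327)(0.773850)(98.5) + (0.931271)(-308.5) = -385.68 m.
1° of latitude spans 111100 m, so Δφ = -385.68 / 111100 × 3600 = -12.497″.

Δφ = -12.5″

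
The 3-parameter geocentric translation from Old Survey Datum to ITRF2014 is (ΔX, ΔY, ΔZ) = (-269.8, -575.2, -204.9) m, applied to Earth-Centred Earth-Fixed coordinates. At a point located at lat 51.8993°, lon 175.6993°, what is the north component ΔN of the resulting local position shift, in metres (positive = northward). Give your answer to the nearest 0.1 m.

At φ = 51.8993°, λ = 175.6993°: sin φ = 0.786927, cos φ = 0.617045, sin λ = 0.074991, cos λ = -0.997184.
ΔN = −sin φ cos λ·ΔX − sin φ sin λ·ΔY + cos φ·ΔZ = −(0.786927)(-0.997184)(-269.8) − (0.786927)(0.074991)(-575.2) + (0.617045)(-204.9) = -304.20 m.

ΔN = -304.2 m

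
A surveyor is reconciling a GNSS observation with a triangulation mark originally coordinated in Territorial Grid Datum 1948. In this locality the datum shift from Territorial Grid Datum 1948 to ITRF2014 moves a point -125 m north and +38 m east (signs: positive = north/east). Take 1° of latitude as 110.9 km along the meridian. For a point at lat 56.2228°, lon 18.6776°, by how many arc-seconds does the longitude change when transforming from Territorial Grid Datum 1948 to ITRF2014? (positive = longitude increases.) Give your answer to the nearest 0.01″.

At latitude 56.2228°, cos φ = 0.555965.
1° of longitude at this latitude = 110.9 × cos φ = 61.66 km, so Δλ = 38.0 / 61656.5 = 0.0006163° = 2.219″.

Δλ = 2.22″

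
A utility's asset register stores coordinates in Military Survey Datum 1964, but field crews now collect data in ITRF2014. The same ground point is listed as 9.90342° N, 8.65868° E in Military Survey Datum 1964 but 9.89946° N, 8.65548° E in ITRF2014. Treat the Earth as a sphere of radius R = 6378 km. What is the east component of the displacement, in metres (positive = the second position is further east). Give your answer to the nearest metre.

Δφ = 9.89946° − 9.90342° = -0.00396°; Δλ = 8.65548° − 8.65868° = -0.00320°.
1° along a meridian = πR/180 = 111317 m.
ΔN = Δφ × 111317 = -440.8 m; ΔE = Δλ × 111317 × cos(9.90342°) = -0.00320 × 111317 × 0.985099 = -350.9 m.

ΔE = -351 m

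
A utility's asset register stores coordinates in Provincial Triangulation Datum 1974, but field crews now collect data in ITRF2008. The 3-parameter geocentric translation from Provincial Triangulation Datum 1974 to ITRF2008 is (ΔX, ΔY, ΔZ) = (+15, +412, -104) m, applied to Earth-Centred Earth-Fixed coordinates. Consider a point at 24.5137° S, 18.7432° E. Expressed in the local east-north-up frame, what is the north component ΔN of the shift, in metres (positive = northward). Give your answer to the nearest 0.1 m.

The local north axis is (−sin φ cos λ, −sin φ sin λ, cos φ), giving ΔN = 5.894 + 54.929 − 94.626 = -33.80 m.

ΔN = -33.8 m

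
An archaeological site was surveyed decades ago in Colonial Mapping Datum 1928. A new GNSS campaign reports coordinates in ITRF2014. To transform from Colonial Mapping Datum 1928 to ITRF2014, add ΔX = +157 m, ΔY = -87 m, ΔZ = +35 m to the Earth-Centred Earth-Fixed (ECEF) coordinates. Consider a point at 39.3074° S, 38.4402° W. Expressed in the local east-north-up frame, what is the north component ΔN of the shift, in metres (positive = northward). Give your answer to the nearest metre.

At φ = -39.3074°, λ = -38.4402°: sin φ = -0.633481, cos φ = 0.773758, sin λ = -0.621697, cos λ = 0.783257.
ΔN = −sin φ cos λ·ΔX − sin φ sin λ·ΔY + cos φ·ΔZ = −(-0.633481)(0.783257)(157) − (-0.633481)(-0.621697)(-87) + (0.773758)(35) = 139.25 m.

ΔN = 139 m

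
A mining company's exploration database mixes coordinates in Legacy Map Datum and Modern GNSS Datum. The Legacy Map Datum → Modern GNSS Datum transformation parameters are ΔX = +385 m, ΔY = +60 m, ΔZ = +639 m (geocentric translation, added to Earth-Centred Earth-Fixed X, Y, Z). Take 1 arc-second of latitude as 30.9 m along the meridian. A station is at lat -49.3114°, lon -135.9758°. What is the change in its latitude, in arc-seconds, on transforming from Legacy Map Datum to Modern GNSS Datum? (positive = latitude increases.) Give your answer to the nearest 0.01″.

sin φ = -0.758264, cos φ = 0.651948, sin λ = -0.694962, cos λ = -0.719046.
North component: ΔN = −sin φ cos λ·ΔX − sin φ sin λ·ΔY + cos φ·ΔZ = −(-0.758264)(-0.719046)(385) − (-0.758264)(-0.694962)(60) + (0.651948)(639) = 175.06 m.
1° of latitude spans 3600 × 30.90 = 111240 m, so Δφ = 175.06 / 111240 × 3600 = 5.666″.

Δφ = 5.67″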